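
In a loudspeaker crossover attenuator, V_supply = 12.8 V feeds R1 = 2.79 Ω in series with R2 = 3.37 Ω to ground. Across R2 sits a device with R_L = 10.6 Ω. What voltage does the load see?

R2 ‖ R_L = (3.37 × 10.6)/(3.37 + 10.6) = 2.557 Ω.
Then V_out = V_supply · R2'/(R1 + R2') = 12.8 × 2.557/5.347 = 6.121 V.
(Unloaded it would be 7.00 V; the load pulls it down.)

V_out ≈ 6.12 V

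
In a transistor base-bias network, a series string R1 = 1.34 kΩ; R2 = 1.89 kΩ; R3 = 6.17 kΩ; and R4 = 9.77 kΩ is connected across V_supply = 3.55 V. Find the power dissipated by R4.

Series current I = V_supply/ΣR = 3.55/19.17 = 0.1852 mA.
V(R4) = I·R = 1.809 V; P = V·I = 1.809 × 0.1852 = 0.3350 mW.

P ≈ 0.335 mW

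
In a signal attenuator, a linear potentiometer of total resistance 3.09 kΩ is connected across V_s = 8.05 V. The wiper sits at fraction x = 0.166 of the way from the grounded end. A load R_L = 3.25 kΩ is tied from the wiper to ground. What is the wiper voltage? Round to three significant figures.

V_out ≈ 1.18 V

Split the track: R_lower = x·R_p = 0.5129 kΩ, R_upper = (1−x)·R_p = 2.577 kΩ.
Lower segment in parallel with the load: 0.5129 ‖ 3.25 = 0.4430 kΩ.
Then V_out = V_s · 0.4430/(2.577 + 0.4430) = 1.181 V.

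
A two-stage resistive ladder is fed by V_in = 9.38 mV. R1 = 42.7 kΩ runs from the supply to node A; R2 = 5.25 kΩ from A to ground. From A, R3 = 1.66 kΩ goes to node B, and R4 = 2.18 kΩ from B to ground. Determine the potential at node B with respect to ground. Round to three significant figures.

V_B ≈ 0.263 mV

Looking into the second stage from A: R3 + R4 = 3.840 kΩ appears in parallel with R2.
R2 ‖ (R3+R4) = 2.218 kΩ.
So V_A = 9.38 × 0.04938 = 0.4631 mV.
V_B = V_A × 0.5677 = 0.2629 mV.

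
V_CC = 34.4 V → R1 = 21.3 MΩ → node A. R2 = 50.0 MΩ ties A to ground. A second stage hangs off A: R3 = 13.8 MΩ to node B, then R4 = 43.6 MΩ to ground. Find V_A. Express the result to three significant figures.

V_A ≈ 19.1 V

The second stage (R3 + R4 = 57.40 MΩ) loads node A in parallel with R2.
Effective lower resistance at A: R2 ‖ 57.40 = 26.72 MΩ.
First divider: V_A = V_CC · 26.72/(21.3 + 26.72) = 19.14 V.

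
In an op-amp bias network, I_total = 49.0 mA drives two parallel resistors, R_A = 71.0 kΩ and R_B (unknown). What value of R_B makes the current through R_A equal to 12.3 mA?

The fraction through R_A equals R_B/(R_A+R_B).
12.3/49.0 = R_B/(R_A + R_B) → R_B = R_A · (0.2510)/(1 − 0.2510) = 71.0 × 0.3351 = 23.80 kΩ.

R_B ≈ 23.8 kΩ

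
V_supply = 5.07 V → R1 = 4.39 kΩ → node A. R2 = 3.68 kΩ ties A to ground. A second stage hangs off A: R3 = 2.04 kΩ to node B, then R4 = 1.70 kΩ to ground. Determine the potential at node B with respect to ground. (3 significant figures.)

Looking into the second stage from A: R3 + R4 = 3.740 kΩ appears in parallel with R2.
Effective lower resistance at A: R2 ‖ 3.740 = 1.855 kΩ.
So V_A = 5.07 × 0.2970 = 1.506 V.
V_B = V_A × 0.4545 = 0.6845 V.

V_B ≈ 0.685 V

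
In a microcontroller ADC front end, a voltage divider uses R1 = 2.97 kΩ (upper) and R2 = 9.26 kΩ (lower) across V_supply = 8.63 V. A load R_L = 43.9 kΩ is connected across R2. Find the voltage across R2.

R2 ‖ R_L = (9.26 × 43.9)/(9.26 + 43.9) = 7.647 kΩ.
Voltage divider with the loaded lower leg: V_out = 8.63 × 7.647/(2.97 + 7.647) = 8.63 × 0.7203 = 6.216 V.
(Unloaded it would be 6.53 V; the load pulls it down.)

V_out ≈ 6.22 V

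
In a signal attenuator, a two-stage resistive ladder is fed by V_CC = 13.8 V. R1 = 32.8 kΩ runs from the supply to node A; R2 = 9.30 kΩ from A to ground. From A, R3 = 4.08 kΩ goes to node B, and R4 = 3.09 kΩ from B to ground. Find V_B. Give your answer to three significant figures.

The second stage (R3 + R4 = 7.170 kΩ) loads node A in parallel with R2.
R2 ‖ (R3+R4) = 4.049 kΩ.
V_A = 13.8 × 4.049/(32.8 + 4.049) = 1.516 V.
Stage 2 is unloaded, so V_B = V_A · R4/(R3+R4) = 1.516 × 3.09/7.170 = 0.6534 V.

V_B ≈ 0.653 V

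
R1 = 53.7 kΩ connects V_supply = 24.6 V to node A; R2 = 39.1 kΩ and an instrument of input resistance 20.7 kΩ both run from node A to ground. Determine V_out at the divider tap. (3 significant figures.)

V_out ≈ 4.95 V

The load sits in parallel with R2, giving an effective lower resistance R2' = R2·R_L/(R2+R_L) = 13.53 kΩ.
Then V_out = V_supply · R2'/(R1 + R2') = 24.6 × 13.53/67.23 = 4.952 V.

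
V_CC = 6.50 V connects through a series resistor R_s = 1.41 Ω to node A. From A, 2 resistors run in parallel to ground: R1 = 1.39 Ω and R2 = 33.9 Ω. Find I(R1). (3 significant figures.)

Parallel bank: R_p = 1/(1/1.39 + 1/33.9) = 1.335 Ω.
V_A by voltage divider: V_A = 6.50 × 1.335/(1.41 + 1.335) = 3.162 V.
Branch current I = V_A/R1 = 3.162/1.39 = 2.274 A.

I ≈ 2.27 A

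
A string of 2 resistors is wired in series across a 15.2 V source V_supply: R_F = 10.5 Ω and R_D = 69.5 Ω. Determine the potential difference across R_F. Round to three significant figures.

ΣR = 10.5 + 69.5 = 80.00 Ω.
By the voltage-divider rule, V = 15.2 × 10.50/80.00 = 1.995 V.

V ≈ 1.99 V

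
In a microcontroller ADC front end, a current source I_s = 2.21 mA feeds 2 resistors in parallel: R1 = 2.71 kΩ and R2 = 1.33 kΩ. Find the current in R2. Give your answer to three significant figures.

I ≈ 1.48 mA

Two-branch current divider: I_k = I_s · R_other/(R_1 + R_2).
I(R2) = 2.21 × 2.71/(2.71 + 1.33) = 2.21 × 0.6708 = 1.482 mA.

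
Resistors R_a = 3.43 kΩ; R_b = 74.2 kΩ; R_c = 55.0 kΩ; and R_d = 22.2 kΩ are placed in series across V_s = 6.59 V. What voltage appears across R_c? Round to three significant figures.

V ≈ 2.34 V

Total series resistance ΣR = 3.43 + 74.2 + 55.0 + 22.2 = 154.8 kΩ.
V = V_s · R/ΣR = 6.59 × 0.3552 = 2.341 V.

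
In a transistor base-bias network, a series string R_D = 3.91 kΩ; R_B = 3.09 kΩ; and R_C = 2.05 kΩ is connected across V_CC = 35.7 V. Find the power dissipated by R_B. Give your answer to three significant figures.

P ≈ 48.1 mW

Series current I = V_CC/ΣR = 35.7/9.050 = 3.945 mA.
P = I²R = 15.56 × 3.09 = 48.08 mW.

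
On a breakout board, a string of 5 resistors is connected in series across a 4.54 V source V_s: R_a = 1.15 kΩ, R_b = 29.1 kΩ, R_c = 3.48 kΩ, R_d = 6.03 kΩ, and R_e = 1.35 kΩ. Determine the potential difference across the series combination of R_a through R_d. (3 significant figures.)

V ≈ 4.39 V

Total series resistance ΣR = 1.15 + 29.1 + 3.48 + 6.03 + 1.35 = 41.11 kΩ.
R_{R_a..R_d} = 1.15 + 29.1 + 3.48 + 6.03 = 39.76 kΩ.
Voltage divider: V = V_s · (39.76 / 41.11) = 4.54 × 0.9672 = 4.391 V.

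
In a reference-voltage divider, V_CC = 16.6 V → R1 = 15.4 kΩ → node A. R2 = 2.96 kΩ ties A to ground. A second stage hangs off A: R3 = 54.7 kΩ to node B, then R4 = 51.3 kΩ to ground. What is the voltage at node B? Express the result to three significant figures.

The second stage (R3 + R4 = 106.0 kΩ) loads node A in parallel with R2.
R2 ‖ (R3+R4) = 2.880 kΩ.
So V_A = 16.6 × 0.1575 = 2.615 V.
V_B = V_A × 0.4840 = 1.266 V.

V_B ≈ 1.27 V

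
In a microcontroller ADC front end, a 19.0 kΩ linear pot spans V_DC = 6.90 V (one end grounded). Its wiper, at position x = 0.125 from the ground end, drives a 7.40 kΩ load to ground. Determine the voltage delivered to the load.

V_out ≈ 0.673 V

Lower segment x·R_p = 2.375 kΩ; upper segment (1−x)·R_p = 16.62 kΩ.
(x·R_p) ‖ R_L = 1.798 kΩ.
Then V_out = V_DC · 1.798/(16.62 + 1.798) = 0.6734 V.
(Unloaded: V_out = x·V_DC = 0.863 V.)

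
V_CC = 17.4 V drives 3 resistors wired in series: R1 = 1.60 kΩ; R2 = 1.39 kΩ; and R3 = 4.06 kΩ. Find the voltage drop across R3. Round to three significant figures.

V ≈ 10.0 V

Series total: ΣR = 1.60 + 1.39 + 4.06 = 7.050 kΩ.
Voltage divider: V = V_CC · (4.060 / 7.050) = 17.4 × 0.5759 = 10.02 V.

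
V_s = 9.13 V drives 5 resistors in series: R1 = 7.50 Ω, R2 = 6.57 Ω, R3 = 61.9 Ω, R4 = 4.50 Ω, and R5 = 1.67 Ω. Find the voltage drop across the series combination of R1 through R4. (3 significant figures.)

V ≈ 8.94 V

Total series resistance ΣR = 7.50 + 6.57 + 61.9 + 4.50 + 1.67 = 82.14 Ω.
R_{R1..R4} = 7.50 + 6.57 + 61.9 + 4.50 = 80.47 Ω.
By the voltage-divider rule, V = 9.13 × 80.47/82.14 = 8.944 V.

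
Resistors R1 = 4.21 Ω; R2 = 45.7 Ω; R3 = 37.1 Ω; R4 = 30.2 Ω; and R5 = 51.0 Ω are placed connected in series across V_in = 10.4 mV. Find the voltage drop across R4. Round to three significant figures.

Series total: ΣR = 4.21 + 45.7 + 37.1 + 30.2 + 51.0 = 168.2 Ω.
Voltage divider: V = V_in · (30.20 / 168.2) = 10.4 × 0.1795 = 1.867 mV.

V ≈ 1.87 mV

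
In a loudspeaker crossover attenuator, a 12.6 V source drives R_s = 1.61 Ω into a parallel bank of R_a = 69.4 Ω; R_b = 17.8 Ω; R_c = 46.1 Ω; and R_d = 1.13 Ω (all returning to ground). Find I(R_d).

I ≈ 4.33 A

Combine the parallel branches: R_p = (1/69.4 + 1/17.8 + 1/46.1 + 1/1.13)⁻¹ = 1.023 Ω.
V_A by voltage divider: V_A = 12.6 × 1.023/(1.61 + 1.023) = 4.896 V.
Branch current I = V_A/R_d = 4.896/1.13 = 4.333 A.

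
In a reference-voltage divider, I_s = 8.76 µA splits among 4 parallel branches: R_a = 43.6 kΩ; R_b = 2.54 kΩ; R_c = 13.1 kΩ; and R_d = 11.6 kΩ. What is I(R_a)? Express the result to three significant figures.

I ≈ 0.347 µA

ΣG = 1/43.6 + 1/2.54 + 1/13.1 + 1/11.6 = 0.5792.
By the current-divider rule, I = I_s · G_k/ΣG = 8.76 × 0.03960 = 0.3469 µA.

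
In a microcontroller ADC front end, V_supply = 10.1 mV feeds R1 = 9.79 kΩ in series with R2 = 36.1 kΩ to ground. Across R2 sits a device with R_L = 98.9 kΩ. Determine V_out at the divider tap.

The load sits in parallel with R2, giving an effective lower resistance R2' = R2·R_L/(R2+R_L) = 26.45 kΩ.
Voltage divider with the loaded lower leg: V_out = 10.1 × 26.45/(9.79 + 26.45) = 10.1 × 0.7298 = 7.371 mV.
(Unloaded it would be 7.95 mV; the load pulls it down.)

V_out ≈ 7.37 mV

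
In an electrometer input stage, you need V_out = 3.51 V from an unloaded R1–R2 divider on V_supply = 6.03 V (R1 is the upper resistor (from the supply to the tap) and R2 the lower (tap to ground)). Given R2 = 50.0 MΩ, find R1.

V_out/V_supply = R2/(R1+R2) = 0.5821.
Rearranging, R1 = R2·(1−k)/k = 50.0 × 0.7179 = 35.90 MΩ.

R1 ≈ 35.9 MΩ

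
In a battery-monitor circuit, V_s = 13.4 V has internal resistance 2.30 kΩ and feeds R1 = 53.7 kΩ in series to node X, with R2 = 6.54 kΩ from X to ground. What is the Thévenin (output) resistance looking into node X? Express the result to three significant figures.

R_th ≈ 5.86 kΩ

R1' = 2.30 + 53.7 = 56.00 kΩ (source resistance + R1).
Zeroing V_s shorts the top of R1' to ground, so R_th = R1' ‖ R2 = 5.856 kΩ.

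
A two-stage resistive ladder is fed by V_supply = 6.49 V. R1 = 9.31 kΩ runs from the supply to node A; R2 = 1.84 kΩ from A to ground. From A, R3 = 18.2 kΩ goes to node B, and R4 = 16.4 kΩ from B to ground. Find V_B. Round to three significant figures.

V_B ≈ 0.486 V

The second stage (R3 + R4 = 34.60 kΩ) loads node A in parallel with R2.
R2 ‖ (R3+R4) = 1.747 kΩ.
First divider: V_A = V_supply · 1.747/(9.31 + 1.747) = 1.025 V.
V_B = V_A × 0.4740 = 0.4861 V.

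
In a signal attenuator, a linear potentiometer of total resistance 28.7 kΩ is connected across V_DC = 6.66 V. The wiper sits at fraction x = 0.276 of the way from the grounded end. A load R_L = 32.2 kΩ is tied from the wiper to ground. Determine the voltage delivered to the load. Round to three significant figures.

V_out ≈ 1.56 V

Lower segment x·R_p = 7.921 kΩ; upper segment (1−x)·R_p = 20.78 kΩ.
Lower segment in parallel with the load: 7.921 ‖ 32.2 = 6.357 kΩ.
V_out = 6.66 × 6.357/(20.78 + 6.357) = 1.560 V.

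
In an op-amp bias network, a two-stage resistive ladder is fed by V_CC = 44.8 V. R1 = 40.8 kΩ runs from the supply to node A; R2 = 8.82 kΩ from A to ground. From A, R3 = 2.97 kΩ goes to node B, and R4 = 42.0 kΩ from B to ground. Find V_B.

The second stage (R3 + R4 = 44.97 kΩ) loads node A in parallel with R2.
R2 ‖ (R3+R4) = 7.374 kΩ.
First divider: V_A = V_CC · 7.374/(40.8 + 7.374) = 6.857 V.
V_B = V_A × 0.9340 = 6.404 V.

V_B ≈ 6.40 V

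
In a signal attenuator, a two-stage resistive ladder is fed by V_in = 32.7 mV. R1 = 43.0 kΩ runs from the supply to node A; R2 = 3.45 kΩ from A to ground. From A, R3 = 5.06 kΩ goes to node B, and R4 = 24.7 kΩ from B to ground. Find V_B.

V_B ≈ 1.82 mV

Node A sees R2 in parallel with the series input of stage 2, R3 + R4 = 29.76 kΩ.
Effective lower resistance at A: R2 ‖ 29.76 = 3.092 kΩ.
So V_A = 32.7 × 0.06708 = 2.193 mV.
V_B = V_A × 0.8300 = 1.820 mV.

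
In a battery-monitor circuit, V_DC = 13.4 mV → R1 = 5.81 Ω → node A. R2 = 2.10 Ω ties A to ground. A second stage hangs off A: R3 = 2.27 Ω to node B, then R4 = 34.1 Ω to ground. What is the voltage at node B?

V_B ≈ 3.20 mV

Node A sees R2 in parallel with the series input of stage 2, R3 + R4 = 36.37 Ω.
Effective lower resistance at A: R2 ‖ 36.37 = 1.985 Ω.
So V_A = 13.4 × 0.2547 = 3.413 mV.
Then the unloaded second divider: V_B = V_A × R4/(R3+R4) = 3.413 × 0.9376 = 3.200 mV.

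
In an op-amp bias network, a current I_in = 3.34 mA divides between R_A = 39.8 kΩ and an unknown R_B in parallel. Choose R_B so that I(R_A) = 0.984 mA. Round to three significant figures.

R_B ≈ 16.6 kΩ

In a two-way split, I_A/I_in = R_B/(R_A + R_B).
0.984/3.34 = R_B/(R_A + R_B) → R_B = R_A · (0.2946)/(1 − 0.2946) = 39.8 × 0.4177 = 16.62 kΩ.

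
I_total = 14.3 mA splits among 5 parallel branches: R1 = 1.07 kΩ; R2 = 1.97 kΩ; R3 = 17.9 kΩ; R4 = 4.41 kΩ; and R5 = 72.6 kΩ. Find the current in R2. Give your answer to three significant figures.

I ≈ 4.18 mA

Conductances: ΣG = 1/1.07 + 1/1.97 + 1/17.9 + 1/4.41 + 1/72.6 = 1.739 (1/kΩ).
R2 takes the fraction G_k/ΣG = 0.5076/1.739 = 0.2920, so I = 14.3 × 0.2920 = 4.175 mA.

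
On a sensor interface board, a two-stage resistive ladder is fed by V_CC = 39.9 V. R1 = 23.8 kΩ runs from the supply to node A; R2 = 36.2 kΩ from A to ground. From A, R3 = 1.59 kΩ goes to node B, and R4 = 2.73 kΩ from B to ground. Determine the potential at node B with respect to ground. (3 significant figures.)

V_B ≈ 3.52 V

Looking into the second stage from A: R3 + R4 = 4.320 kΩ appears in parallel with R2.
Effective lower resistance at A: R2 ‖ 4.320 = 3.859 kΩ.
So V_A = 39.9 × 0.1395 = 5.567 V.
V_B = V_A × 0.6319 = 3.518 V.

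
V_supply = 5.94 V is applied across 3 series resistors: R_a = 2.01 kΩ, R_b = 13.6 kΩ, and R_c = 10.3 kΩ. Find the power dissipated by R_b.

P ≈ 0.715 mW

Series current I = V_supply/ΣR = 5.94/25.91 = 0.2293 mA.
P = I²R = 0.05256 × 13.6 = 0.7148 mW.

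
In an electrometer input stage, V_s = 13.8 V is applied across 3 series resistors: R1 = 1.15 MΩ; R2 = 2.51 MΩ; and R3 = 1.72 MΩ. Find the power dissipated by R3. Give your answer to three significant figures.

P ≈ 11.3 µW

Series current I = V_s/ΣR = 13.8/5.380 = 2.565 µA.
P = I²R = 6.580 × 1.72 = 11.32 µW.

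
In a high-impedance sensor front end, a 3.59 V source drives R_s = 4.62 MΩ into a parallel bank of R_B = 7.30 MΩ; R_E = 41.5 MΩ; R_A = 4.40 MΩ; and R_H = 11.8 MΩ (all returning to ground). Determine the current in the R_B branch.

Parallel bank: R_p = 1/(1/7.30 + 1/41.5 + 1/4.40 + 1/11.8) = 2.114 MΩ.
V_A by voltage divider: V_A = 3.59 × 2.114/(4.62 + 2.114) = 1.127 V.
Branch current I = V_A/R_B = 1.127/7.30 = 0.1544 µA.

I ≈ 0.154 µA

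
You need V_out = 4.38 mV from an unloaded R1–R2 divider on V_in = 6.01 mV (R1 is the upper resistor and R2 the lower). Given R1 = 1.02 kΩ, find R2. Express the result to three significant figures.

R2 ≈ 2.74 kΩ

The divider ratio is R2/(R1+R2) = 4.38/6.01 = 0.7288.
Rearranging, R2 = R1·k/(1−k) = 1.02 × 2.687 = 2.741 kΩ.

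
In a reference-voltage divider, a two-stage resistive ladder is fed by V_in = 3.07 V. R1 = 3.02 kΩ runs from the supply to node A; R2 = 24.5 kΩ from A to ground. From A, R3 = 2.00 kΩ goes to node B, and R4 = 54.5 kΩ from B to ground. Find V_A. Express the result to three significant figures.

The second stage (R3 + R4 = 56.50 kΩ) loads node A in parallel with R2.
R2 ‖ (R3+R4) = 17.09 kΩ.
So V_A = 3.07 × 0.8498 = 2.609 V.

V_A ≈ 2.61 V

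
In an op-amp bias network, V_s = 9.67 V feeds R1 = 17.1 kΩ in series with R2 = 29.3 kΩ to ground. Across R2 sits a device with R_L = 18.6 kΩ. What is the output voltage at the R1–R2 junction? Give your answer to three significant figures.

R2 ‖ R_L = (29.3 × 18.6)/(29.3 + 18.6) = 11.38 kΩ.
Voltage divider with the loaded lower leg: V_out = 9.67 × 11.38/(17.1 + 11.38) = 9.67 × 0.3995 = 3.863 V.
(Unloaded it would be 6.11 V; the load pulls it down.)

V_out ≈ 3.86 V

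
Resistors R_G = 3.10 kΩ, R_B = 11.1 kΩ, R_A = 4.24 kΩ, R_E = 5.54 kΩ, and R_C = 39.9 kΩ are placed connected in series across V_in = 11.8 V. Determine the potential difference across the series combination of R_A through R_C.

V ≈ 9.18 V

Total series resistance ΣR = 3.10 + 11.1 + 4.24 + 5.54 + 39.9 = 63.88 kΩ.
R_{R_A..R_C} = 4.24 + 5.54 + 39.9 = 49.68 kΩ.
V = V_in · R/ΣR = 11.8 × 0.7777 = 9.177 V.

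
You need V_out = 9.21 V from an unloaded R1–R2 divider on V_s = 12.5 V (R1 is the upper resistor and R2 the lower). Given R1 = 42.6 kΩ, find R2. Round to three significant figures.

R2 ≈ 119 kΩ

V_out/V_s = R2/(R1+R2) = 0.7368.
Rearranging, R2 = R1·k/(1−k) = 42.6 × 2.799 = 119.3 kΩ.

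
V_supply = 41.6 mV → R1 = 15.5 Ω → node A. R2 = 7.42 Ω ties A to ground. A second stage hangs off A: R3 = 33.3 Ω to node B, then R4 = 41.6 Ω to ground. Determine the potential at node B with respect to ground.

V_B ≈ 7.01 mV

The second stage (R3 + R4 = 74.90 Ω) loads node A in parallel with R2.
Effective lower resistance at A: R2 ‖ 74.90 = 6.751 Ω.
So V_A = 41.6 × 0.3034 = 12.62 mV.
Stage 2 is unloaded, so V_B = V_A · R4/(R3+R4) = 12.62 × 41.6/74.90 = 7.010 mV.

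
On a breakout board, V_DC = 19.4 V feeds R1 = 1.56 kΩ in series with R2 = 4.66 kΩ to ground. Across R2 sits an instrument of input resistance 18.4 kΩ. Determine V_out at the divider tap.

V_out ≈ 13.7 V

First combine the lower leg with the load: R2 ‖ R_L = 3.718 kΩ.
Voltage divider with the loaded lower leg: V_out = 19.4 × 3.718/(1.56 + 3.718) = 19.4 × 0.7045 = 13.67 V.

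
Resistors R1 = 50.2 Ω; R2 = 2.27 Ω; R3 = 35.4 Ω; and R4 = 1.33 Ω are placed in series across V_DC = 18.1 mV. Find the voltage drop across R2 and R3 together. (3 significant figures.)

V ≈ 7.64 mV

ΣR = 50.2 + 2.27 + 35.4 + 1.33 = 89.20 Ω.
R_{R2..R3} = 2.27 + 35.4 = 37.67 Ω.
Voltage divider: V = V_DC · (37.67 / 89.20) = 18.1 × 0.4223 = 7.644 mV.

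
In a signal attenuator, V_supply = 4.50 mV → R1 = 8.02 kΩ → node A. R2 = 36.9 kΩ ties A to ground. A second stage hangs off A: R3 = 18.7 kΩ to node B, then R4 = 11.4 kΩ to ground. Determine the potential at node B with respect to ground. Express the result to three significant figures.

V_B ≈ 1.15 mV

Looking into the second stage from A: R3 + R4 = 30.10 kΩ appears in parallel with R2.
R2 ‖ (R3+R4) = 16.58 kΩ.
First divider: V_A = V_supply · 16.58/(8.02 + 16.58) = 3.033 mV.
V_B = V_A × 0.3787 = 1.149 mV.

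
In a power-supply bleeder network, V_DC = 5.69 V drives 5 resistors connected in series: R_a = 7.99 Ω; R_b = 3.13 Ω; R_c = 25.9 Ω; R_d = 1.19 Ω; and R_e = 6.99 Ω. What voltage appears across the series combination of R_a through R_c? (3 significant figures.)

Total series resistance ΣR = 7.99 + 3.13 + 25.9 + 1.19 + 6.99 = 45.20 Ω.
R_{R_a..R_c} = 7.99 + 3.13 + 25.9 = 37.02 Ω.
By the voltage-divider rule, V = 5.69 × 37.02/45.20 = 4.660 V.

V ≈ 4.66 V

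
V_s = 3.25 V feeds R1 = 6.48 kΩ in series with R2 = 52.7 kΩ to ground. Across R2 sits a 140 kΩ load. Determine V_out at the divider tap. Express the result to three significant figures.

V_out ≈ 2.78 V

First combine the lower leg with the load: R2 ‖ R_L = 38.29 kΩ.
Then V_out = V_s · R2'/(R1 + R2') = 3.25 × 38.29/44.77 = 2.780 V.
(Unloaded it would be 2.89 V; the load pulls it down.)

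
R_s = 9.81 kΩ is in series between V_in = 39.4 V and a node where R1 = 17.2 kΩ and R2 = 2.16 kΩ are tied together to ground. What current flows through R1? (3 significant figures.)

I ≈ 0.375 mA

Combine the parallel branches: R_p = (1/17.2 + 1/2.16)⁻¹ = 1.919 kΩ.
V_A = 39.4 × 1.919/11.73 = 6.446 V.
Branch current I = V_A/R1 = 6.446/17.2 = 0.3748 mA.
(Equivalently: I_total = 3.359 mA, then current-divider fraction G_k/ΣG = 0.1116.)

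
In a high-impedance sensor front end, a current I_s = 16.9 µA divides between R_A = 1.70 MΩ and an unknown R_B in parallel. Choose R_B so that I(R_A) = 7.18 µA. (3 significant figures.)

The fraction through R_A equals R_B/(R_A+R_B).
With f = 0.4249, R_B = R_A · f/(1−f) = 1.70 × 0.7387 = 1.256 MΩ.

R_B ≈ 1.26 MΩ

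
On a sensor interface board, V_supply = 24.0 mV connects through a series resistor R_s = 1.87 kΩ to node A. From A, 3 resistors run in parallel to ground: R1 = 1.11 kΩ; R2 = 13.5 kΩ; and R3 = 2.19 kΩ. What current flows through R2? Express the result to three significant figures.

Equivalent of the parallel group: R_p = 0.6985 kΩ.
V_A = 24.0 × 0.6985/2.569 = 6.527 mV.
I(R2) = V_A / R2 = 6.527/13.5 = 0.4835 µA.

I ≈ 0.483 µA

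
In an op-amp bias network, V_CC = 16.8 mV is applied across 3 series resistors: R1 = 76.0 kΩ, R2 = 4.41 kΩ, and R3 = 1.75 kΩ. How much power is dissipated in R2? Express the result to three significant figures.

Series current I = V_CC/ΣR = 16.8/82.16 = 0.2045 µA.
P(R2) = I²·R2 = (0.2045)² × 4.41 = 0.1844 nW.

P ≈ 0.184 nW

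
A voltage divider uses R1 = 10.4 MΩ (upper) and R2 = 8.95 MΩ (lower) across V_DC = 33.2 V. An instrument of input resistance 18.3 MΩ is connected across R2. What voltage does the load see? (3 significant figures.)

V_out ≈ 12.2 V

R2 ‖ R_L = (8.95 × 18.3)/(8.95 + 18.3) = 6.010 MΩ.
Voltage divider with the loaded lower leg: V_out = 33.2 × 6.010/(10.4 + 6.010) = 33.2 × 0.3663 = 12.16 V.
(Unloaded it would be 15.4 V; the load pulls it down.)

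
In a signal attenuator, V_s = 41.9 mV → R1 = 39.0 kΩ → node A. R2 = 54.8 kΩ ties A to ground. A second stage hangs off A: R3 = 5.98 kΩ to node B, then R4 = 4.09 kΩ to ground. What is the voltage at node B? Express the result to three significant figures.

V_B ≈ 3.05 mV

Node A sees R2 in parallel with the series input of stage 2, R3 + R4 = 10.07 kΩ.
R2 ‖ (R3+R4) = 8.507 kΩ.
V_A = 41.9 × 8.507/(39.0 + 8.507) = 7.503 mV.
Then the unloaded second divider: V_B = V_A × R4/(R3+R4) = 7.503 × 0.4062 = 3.047 mV.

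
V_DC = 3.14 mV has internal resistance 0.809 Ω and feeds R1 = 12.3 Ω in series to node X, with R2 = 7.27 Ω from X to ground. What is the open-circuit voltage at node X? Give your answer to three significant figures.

R1' = 0.809 + 12.3 = 13.11 Ω (source resistance + R1).
V_th is the unloaded tap voltage: V_DC · R2/(R1'+R2) = 3.14 × 0.3567 = 1.120 mV.

V_th ≈ 1.12 mV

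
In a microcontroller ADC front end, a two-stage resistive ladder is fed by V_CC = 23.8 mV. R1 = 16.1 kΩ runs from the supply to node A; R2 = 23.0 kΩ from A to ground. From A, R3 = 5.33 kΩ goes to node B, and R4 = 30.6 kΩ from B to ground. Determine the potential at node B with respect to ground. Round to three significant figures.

The second stage (R3 + R4 = 35.93 kΩ) loads node A in parallel with R2.
R2 ‖ (R3+R4) = 14.02 kΩ.
First divider: V_A = V_CC · 14.02/(16.1 + 14.02) = 11.08 mV.
Stage 2 is unloaded, so V_B = V_A · R4/(R3+R4) = 11.08 × 30.6/35.93 = 9.436 mV.

V_B ≈ 9.44 mV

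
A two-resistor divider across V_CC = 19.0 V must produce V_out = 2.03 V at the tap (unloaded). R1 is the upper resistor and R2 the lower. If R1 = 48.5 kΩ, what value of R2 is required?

R2 ≈ 5.80 kΩ

Required fraction k = V_out/V_CC = 0.1068.
So R2 = R1 · V_out/(V_CC − V_out) = 48.5 × 2.03/(19.0 − 2.03) = 48.5 × 0.1196 = 5.802 kΩ.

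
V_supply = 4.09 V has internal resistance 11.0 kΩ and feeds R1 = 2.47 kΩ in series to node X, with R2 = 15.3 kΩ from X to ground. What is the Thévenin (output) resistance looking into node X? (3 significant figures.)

R_th ≈ 7.16 kΩ

R1' = 11.0 + 2.47 = 13.47 kΩ (source resistance + R1).
Looking into X with the source shorted: R_th = R1'·R2/(R1'+R2) = 13.47 × 15.3/28.77 = 7.163 kΩ.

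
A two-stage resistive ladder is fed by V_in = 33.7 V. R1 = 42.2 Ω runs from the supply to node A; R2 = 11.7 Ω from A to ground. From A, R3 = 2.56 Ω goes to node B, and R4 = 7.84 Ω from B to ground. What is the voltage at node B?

V_B ≈ 2.93 V

Looking into the second stage from A: R3 + R4 = 10.40 Ω appears in parallel with R2.
R2 ‖ (R3+R4) = 5.506 Ω.
V_A = 33.7 × 5.506/(42.2 + 5.506) = 3.889 V.
V_B = V_A × 0.7538 = 2.932 V.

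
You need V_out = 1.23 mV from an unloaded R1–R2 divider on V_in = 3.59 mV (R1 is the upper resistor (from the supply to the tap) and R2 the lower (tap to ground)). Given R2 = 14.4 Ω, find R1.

Required fraction k = V_out/V_in = 0.3426.
Rearranging, R1 = R2·(1−k)/k = 14.4 × 1.919 = 27.63 Ω.

R1 ≈ 27.6 Ω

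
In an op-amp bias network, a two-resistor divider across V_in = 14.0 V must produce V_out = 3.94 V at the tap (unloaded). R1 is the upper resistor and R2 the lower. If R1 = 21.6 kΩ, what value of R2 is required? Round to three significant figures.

V_out/V_in = R2/(R1+R2) = 0.2814.
R2 = R1 · 0.2814/(1 − 0.2814) = 8.460 kΩ.

R2 ≈ 8.46 kΩ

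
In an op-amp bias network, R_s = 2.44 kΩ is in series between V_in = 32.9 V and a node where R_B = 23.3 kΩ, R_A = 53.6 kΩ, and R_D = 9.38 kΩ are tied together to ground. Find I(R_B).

I ≈ 1.00 mA

Parallel bank: R_p = 1/(1/23.3 + 1/53.6 + 1/9.38) = 5.946 kΩ.
V_A = 32.9 × 5.946/8.386 = 23.33 V.
Branch current I = V_A/R_B = 23.33/23.3 = 1.001 mA.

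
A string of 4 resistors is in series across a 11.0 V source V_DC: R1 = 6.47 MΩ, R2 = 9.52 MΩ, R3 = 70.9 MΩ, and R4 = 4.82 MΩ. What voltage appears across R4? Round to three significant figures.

V ≈ 0.578 V

Series total: ΣR = 6.47 + 9.52 + 70.9 + 4.82 = 91.71 MΩ.
V = V_DC · R/ΣR = 11.0 × 0.05256 = 0.5781 V.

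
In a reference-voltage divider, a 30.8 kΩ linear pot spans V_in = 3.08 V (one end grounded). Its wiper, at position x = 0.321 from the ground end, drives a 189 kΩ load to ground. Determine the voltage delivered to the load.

Split the track: R_lower = x·R_p = 9.887 kΩ, R_upper = (1−x)·R_p = 20.91 kΩ.
(x·R_p) ‖ R_L = 9.395 kΩ.
V_out = 3.08 × 9.395/(20.91 + 9.395) = 0.9548 V.

V_out ≈ 0.955 V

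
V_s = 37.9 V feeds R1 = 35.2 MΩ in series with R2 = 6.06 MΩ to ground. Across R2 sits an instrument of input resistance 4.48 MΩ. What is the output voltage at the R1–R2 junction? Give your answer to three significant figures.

First combine the lower leg with the load: R2 ‖ R_L = 2.576 MΩ.
Voltage divider with the loaded lower leg: V_out = 37.9 × 2.576/(35.2 + 2.576) = 37.9 × 0.06819 = 2.584 V.

V_out ≈ 2.58 V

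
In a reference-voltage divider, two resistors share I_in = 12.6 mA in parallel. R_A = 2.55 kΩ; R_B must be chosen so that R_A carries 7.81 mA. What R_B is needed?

R_B ≈ 4.16 kΩ

The fraction through R_A equals R_B/(R_A+R_B).
With f = 0.6198, R_B = R_A · f/(1−f) = 2.55 × 1.630 = 4.158 kΩ.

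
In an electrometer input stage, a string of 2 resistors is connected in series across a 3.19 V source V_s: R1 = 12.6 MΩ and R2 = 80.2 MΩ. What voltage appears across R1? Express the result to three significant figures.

ΣR = 12.6 + 80.2 = 92.80 MΩ.
Voltage divider: V = V_s · (12.60 / 92.80) = 3.19 × 0.1358 = 0.4331 V.

V ≈ 0.433 V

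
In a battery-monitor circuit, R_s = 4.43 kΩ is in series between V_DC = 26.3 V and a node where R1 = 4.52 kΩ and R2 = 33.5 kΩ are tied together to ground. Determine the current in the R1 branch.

Equivalent of the parallel group: R_p = 3.983 kΩ.
Node voltage V_A = V_DC · R_p/(R_s + R_p) = 26.3 × 0.4734 = 12.45 V.
Branch current I = V_A/R1 = 12.45/4.52 = 2.755 mA.

I ≈ 2.75 mA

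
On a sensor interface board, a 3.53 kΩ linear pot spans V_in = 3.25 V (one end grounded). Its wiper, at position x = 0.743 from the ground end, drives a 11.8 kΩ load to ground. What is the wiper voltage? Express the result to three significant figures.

The pot divides into 0.9072 kΩ above the wiper and 2.623 kΩ below.
Lower segment in parallel with the load: 2.623 ‖ 11.8 = 2.146 kΩ.
Then V_out = V_in · 2.146/(0.9072 + 2.146) = 2.284 V.

V_out ≈ 2.28 V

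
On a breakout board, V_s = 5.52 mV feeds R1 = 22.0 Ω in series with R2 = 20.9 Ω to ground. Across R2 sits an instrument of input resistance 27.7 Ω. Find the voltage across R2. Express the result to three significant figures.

The load sits in parallel with R2, giving an effective lower resistance R2' = R2·R_L/(R2+R_L) = 11.91 Ω.
Now apply the divider: V_out = 5.52 × 0.3513 = 1.939 mV.

V_out ≈ 1.94 mV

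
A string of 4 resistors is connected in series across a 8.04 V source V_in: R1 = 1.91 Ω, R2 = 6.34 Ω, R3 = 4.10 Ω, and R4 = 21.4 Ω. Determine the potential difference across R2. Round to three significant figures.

Series total: ΣR = 1.91 + 6.34 + 4.10 + 21.4 = 33.75 Ω.
Voltage divider: V = V_in · (6.340 / 33.75) = 8.04 × 0.1879 = 1.510 V.

V ≈ 1.51 V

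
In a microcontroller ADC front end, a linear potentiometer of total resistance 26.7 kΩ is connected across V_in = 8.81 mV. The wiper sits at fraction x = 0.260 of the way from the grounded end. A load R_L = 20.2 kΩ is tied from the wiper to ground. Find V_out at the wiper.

Split the track: R_lower = x·R_p = 6.942 kΩ, R_upper = (1−x)·R_p = 19.76 kΩ.
Lower segment in parallel with the load: 6.942 ‖ 20.2 = 5.166 kΩ.
Then V_out = V_in · 5.166/(19.76 + 5.166) = 1.826 mV.

V_out ≈ 1.83 mV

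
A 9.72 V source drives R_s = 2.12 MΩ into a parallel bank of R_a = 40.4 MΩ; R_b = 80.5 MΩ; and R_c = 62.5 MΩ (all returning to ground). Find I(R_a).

I ≈ 0.216 µA

Combine the parallel branches: R_p = (1/40.4 + 1/80.5 + 1/62.5)⁻¹ = 18.81 MΩ.
V_A by voltage divider: V_A = 9.72 × 18.81/(2.12 + 18.81) = 8.735 V.
Branch current I = V_A/R_a = 8.735/40.4 = 0.2162 µA.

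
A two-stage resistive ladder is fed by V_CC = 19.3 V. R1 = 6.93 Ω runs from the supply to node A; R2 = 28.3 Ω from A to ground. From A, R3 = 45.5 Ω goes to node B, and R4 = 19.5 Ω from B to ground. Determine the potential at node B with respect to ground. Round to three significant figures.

The second stage (R3 + R4 = 65.00 Ω) loads node A in parallel with R2.
R2 ‖ (R3+R4) = 19.72 Ω.
V_A = 19.3 × 19.72/(6.93 + 19.72) = 14.28 V.
Stage 2 is unloaded, so V_B = V_A · R4/(R3+R4) = 14.28 × 19.5/65.00 = 4.284 V.

V_B ≈ 4.28 V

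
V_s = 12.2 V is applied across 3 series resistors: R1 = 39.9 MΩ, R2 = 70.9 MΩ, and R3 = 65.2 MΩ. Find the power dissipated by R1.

P ≈ 0.192 µW

Series current I = V_s/ΣR = 12.2/176.0 = 0.06932 µA.
P = I²R = 0.004805 × 39.9 = 0.1917 µW.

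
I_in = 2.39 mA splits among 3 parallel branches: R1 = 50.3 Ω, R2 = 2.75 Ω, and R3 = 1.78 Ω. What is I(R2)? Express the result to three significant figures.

I ≈ 0.919 mA

Total conductance ΣG = 1/50.3 + 1/2.75 + 1/1.78 = 0.9453 (units of 1/Ω).
Current divider: I(R2) = I_in · G_k/ΣG = 2.39 × (0.3636/0.9453) = 2.39 × 0.3847 = 0.9194 mA.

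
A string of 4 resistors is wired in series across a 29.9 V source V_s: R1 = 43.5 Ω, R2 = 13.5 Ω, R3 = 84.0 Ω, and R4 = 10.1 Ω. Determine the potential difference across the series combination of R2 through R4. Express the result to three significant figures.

V ≈ 21.3 V

ΣR = 43.5 + 13.5 + 84.0 + 10.1 = 151.1 Ω.
R_{R2..R4} = 13.5 + 84.0 + 10.1 = 107.6 Ω.
By the voltage-divider rule, V = 29.9 × 107.6/151.1 = 21.29 V.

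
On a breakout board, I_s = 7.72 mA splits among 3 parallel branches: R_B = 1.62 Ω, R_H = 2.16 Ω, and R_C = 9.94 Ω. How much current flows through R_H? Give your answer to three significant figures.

ΣG = 1/1.62 + 1/2.16 + 1/9.94 = 1.181.
By the current-divider rule, I = I_s · G_k/ΣG = 7.72 × 0.3921 = 3.027 mA.

I ≈ 3.03 mA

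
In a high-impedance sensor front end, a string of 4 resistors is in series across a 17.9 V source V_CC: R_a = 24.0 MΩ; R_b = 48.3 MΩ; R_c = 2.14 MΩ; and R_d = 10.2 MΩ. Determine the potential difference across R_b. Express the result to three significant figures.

V ≈ 10.2 V

ΣR = 24.0 + 48.3 + 2.14 + 10.2 = 84.64 MΩ.
Voltage divider: V = V_CC · (48.30 / 84.64) = 17.9 × 0.5707 = 10.21 V.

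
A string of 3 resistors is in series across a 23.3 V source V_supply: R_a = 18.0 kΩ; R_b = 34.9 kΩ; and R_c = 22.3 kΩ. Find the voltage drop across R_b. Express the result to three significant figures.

Total series resistance ΣR = 18.0 + 34.9 + 22.3 = 75.20 kΩ.
V = V_supply · R/ΣR = 23.3 × 0.4641 = 10.81 V.

V ≈ 10.8 V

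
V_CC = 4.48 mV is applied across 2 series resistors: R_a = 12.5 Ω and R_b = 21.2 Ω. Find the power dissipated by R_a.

P ≈ 0.221 µW

The common current is I = 4.48/33.70 = 0.1329 mA.
P = I²R = 0.01767 × 12.5 = 0.2209 µW.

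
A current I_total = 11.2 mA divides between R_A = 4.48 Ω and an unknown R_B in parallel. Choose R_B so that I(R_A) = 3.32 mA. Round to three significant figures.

R_B ≈ 1.89 Ω

In a two-way split, I_A/I_total = R_B/(R_A + R_B).
3.32/11.2 = R_B/(R_A + R_B) → R_B = R_A · (0.2964)/(1 − 0.2964) = 4.48 × 0.4213 = 1.888 Ω.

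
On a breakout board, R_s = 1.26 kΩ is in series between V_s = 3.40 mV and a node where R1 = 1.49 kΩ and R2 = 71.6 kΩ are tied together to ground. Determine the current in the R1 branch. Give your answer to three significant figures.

Parallel bank: R_p = 1/(1/1.49 + 1/71.6) = 1.460 kΩ.
Node voltage V_A = V_s · R_p/(R_s + R_p) = 3.40 × 0.5367 = 1.825 mV.
Branch current I = V_A/R1 = 1.825/1.49 = 1.225 µA.

I ≈ 1.22 µA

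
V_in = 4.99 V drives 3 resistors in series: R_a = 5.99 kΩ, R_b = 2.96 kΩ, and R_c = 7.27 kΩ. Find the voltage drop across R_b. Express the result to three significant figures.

ΣR = 5.99 + 2.96 + 7.27 = 16.22 kΩ.
V = V_in · R/ΣR = 4.99 × 0.1825 = 0.9106 V.

V ≈ 0.911 V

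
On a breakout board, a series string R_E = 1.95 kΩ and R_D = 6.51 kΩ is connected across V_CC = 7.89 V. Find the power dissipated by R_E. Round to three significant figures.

P ≈ 1.70 mW

ΣR = 8.460 kΩ → I = 7.89/8.460 = 0.9326 mA.
V(R_E) = I·R = 1.819 V; P = V·I = 1.819 × 0.9326 = 1.696 mW.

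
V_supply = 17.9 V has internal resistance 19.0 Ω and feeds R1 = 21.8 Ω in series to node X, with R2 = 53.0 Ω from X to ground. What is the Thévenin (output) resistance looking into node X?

R1' = 19.0 + 21.8 = 40.80 Ω (source resistance + R1).
Looking into X with the source shorted: R_th = R1'·R2/(R1'+R2) = 40.80 × 53.0/93.80 = 23.05 Ω.

R_th ≈ 23.1 Ω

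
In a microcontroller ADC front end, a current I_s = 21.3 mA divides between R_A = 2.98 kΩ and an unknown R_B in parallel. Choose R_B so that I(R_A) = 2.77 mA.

Two-branch current divider: I_A = I_s · R_B/(R_A + R_B).
2.77/21.3 = R_B/(R_A + R_B) → R_B = R_A · (0.1300)/(1 − 0.1300) = 2.98 × 0.1495 = 0.4455 kΩ.

R_B ≈ 0.445 kΩ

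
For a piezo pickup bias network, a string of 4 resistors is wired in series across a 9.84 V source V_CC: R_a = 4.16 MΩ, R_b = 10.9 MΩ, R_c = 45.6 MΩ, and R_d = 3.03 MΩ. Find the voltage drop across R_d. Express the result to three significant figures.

Total series resistance ΣR = 4.16 + 10.9 + 45.6 + 3.03 = 63.69 MΩ.
Voltage divider: V = V_CC · (3.030 / 63.69) = 9.84 × 0.04757 = 0.4681 V.

V ≈ 0.468 V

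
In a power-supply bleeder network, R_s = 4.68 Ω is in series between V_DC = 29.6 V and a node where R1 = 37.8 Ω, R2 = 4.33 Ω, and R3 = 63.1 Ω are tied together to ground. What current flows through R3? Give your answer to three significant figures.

I ≈ 0.206 A

Equivalent of the parallel group: R_p = 3.660 Ω.
V_A by voltage divider: V_A = 29.6 × 3.660/(4.68 + 3.660) = 12.99 V.
I(R3) = V_A / R3 = 12.99/63.1 = 0.2059 A.
(Equivalently: I_total = 3.549 A, then current-divider fraction G_k/ΣG = 0.05800.)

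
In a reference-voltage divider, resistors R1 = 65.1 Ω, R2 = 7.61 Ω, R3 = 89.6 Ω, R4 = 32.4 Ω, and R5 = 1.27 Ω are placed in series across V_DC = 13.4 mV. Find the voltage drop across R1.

V ≈ 4.45 mV

Series total: ΣR = 65.1 + 7.61 + 89.6 + 32.4 + 1.27 = 196.0 Ω.
By the voltage-divider rule, V = 13.4 × 65.10/196.0 = 4.451 mV.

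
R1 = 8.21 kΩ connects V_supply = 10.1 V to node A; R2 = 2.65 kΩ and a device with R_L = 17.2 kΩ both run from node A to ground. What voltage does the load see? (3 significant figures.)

V_out ≈ 2.21 V

First combine the lower leg with the load: R2 ‖ R_L = 2.296 kΩ.
Then V_out = V_supply · R2'/(R1 + R2') = 10.1 × 2.296/10.51 = 2.207 V.
(Unloaded it would be 2.46 V; the load pulls it down.)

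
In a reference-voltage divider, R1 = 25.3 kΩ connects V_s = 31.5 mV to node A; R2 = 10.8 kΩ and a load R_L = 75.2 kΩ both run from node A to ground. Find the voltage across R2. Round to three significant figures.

V_out ≈ 8.56 mV

R2 ‖ R_L = (10.8 × 75.2)/(10.8 + 75.2) = 9.444 kΩ.
Voltage divider with the loaded lower leg: V_out = 31.5 × 9.444/(25.3 + 9.444) = 31.5 × 0.2718 = 8.562 mV.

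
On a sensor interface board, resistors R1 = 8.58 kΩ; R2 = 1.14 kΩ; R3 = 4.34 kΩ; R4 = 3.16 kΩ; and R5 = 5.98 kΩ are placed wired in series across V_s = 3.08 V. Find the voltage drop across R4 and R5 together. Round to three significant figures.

Total series resistance ΣR = 8.58 + 1.14 + 4.34 + 3.16 + 5.98 = 23.20 kΩ.
R_{R4..R5} = 3.16 + 5.98 = 9.140 kΩ.
Voltage divider: V = V_s · (9.140 / 23.20) = 3.08 × 0.3940 = 1.213 V.

V ≈ 1.21 V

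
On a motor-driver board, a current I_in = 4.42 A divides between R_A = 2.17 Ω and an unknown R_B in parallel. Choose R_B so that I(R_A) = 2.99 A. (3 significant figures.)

R_B ≈ 4.54 Ω

The fraction through R_A equals R_B/(R_A+R_B).
With f = 0.6765, R_B = R_A · f/(1−f) = 2.17 × 2.091 = 4.537 Ω.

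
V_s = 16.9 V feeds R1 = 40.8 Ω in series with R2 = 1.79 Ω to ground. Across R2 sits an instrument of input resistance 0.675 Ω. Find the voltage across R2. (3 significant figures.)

V_out ≈ 0.201 V

First combine the lower leg with the load: R2 ‖ R_L = 0.4902 Ω.
Now apply the divider: V_out = 16.9 × 0.01187 = 0.2006 V.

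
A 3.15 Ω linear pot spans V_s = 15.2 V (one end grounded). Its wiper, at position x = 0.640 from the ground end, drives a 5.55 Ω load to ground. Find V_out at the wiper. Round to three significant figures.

Split the track: R_lower = x·R_p = 2.016 Ω, R_upper = (1−x)·R_p = 1.134 Ω.
(x·R_p) ‖ R_L = 1.479 Ω.
V_out = 15.2 × 1.479/(1.134 + 1.479) = 8.603 V.

V_out ≈ 8.60 V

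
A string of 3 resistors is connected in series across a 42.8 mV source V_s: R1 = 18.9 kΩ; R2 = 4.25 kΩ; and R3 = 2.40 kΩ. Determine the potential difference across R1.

V ≈ 31.7 mV

ΣR = 18.9 + 4.25 + 2.40 = 25.55 kΩ.
Voltage divider: V = V_s · (18.90 / 25.55) = 42.8 × 0.7397 = 31.66 mV.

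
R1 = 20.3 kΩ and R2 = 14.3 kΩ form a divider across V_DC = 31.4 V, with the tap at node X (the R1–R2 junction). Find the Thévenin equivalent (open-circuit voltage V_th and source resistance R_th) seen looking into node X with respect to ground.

V_th ≈ 13.0 V, R_th ≈ 8.39 kΩ

Open-circuit (no load on X): V_th = V_DC · R2/(R1 + R2) = 31.4 × 14.3/(20.30 + 14.3) = 12.98 V.
With V_DC suppressed (replaced by a short), R_th = R1 ‖ R2 = (20.30 × 14.3)/(20.30 + 14.3) = 8.390 kΩ.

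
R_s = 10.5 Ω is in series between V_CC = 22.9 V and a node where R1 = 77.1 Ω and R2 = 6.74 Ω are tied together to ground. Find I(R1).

Equivalent of the parallel group: R_p = 6.198 Ω.
V_A by voltage divider: V_A = 22.9 × 6.198/(10.5 + 6.198) = 8.500 V.
I(R1) = V_A / R1 = 8.500/77.1 = 0.1102 A.

I ≈ 0.110 A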